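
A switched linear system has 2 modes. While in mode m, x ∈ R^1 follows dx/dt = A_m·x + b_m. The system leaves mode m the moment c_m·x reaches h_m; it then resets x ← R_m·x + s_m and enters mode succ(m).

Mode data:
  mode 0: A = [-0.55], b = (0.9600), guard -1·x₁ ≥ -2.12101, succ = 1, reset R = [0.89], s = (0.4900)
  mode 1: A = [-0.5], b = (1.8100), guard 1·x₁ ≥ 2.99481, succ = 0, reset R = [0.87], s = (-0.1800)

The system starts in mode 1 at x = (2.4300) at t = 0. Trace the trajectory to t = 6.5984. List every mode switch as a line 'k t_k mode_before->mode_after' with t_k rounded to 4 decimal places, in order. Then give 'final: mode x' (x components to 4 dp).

Mode 1: guard c·x = 2.9948 hit at Δt = 1.2873 (t = 1.2873), x⁻ = (2.9948) → reset → x⁺ = (2.4255), jump to mode 0
Mode 0: guard c·x = -2.1210 hit at Δt = 1.0795 (t = 2.3668), x⁻ = (2.1210) → reset → x⁺ = (2.3777), jump to mode 1
Mode 1: guard c·x = 2.9948 hit at Δt = 1.3733 (t = 3.7401), x⁻ = (2.9948) → reset → x⁺ = (2.4255), jump to mode 0
Mode 0: guard c·x = -2.1210 hit at Δt = 1.0795 (t = 4.8197), x⁻ = (2.1210) → reset → x⁺ = (2.3777), jump to mode 1
Mode 1: guard c·x = 2.9948 hit at Δt = 1.3733 (t = 6.1930), x⁻ = (2.9948) → reset → x⁺ = (2.4255), jump to mode 0
Mode 0: flow for 0.4054 to horizon, guard not reached → x = (2.2896)

1 1.2873 1->0
2 2.3668 0->1
3 3.7401 1->0
4 4.8197 0->1
5 6.1930 1->0
final: 0 2.2896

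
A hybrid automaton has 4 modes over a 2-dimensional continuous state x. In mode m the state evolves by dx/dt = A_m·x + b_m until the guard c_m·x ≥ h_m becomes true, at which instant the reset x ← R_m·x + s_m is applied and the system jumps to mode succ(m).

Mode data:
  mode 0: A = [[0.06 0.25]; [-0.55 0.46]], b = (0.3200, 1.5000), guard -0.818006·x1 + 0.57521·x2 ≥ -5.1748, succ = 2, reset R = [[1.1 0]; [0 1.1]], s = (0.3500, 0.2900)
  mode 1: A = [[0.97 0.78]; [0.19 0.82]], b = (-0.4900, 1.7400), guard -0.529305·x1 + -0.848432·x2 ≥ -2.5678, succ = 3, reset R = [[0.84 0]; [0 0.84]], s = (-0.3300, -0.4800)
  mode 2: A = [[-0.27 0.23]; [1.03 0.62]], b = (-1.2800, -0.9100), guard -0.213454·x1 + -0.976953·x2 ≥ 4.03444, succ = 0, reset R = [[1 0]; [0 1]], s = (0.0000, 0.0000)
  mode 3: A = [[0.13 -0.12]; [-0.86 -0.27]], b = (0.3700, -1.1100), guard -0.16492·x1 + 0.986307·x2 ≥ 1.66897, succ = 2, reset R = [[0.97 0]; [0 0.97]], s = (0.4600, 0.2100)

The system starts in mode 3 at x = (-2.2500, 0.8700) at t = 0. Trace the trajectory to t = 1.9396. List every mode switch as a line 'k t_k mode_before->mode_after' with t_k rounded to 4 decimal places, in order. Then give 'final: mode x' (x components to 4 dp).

1 0.8035 3->2
final: 2 -2.5701 -2.0220

Mode 3: guard c·x = 1.6690 hit at Δt = 0.8035 (t = 0.8035), x⁻ = (-2.2952, 1.3084) → reset → x⁺ = (-1.7664, 1.4791), jump to mode 2
Mode 2: flow for 1.1361 to horizon, guard not reached → x = (-2.5701, -2.0220)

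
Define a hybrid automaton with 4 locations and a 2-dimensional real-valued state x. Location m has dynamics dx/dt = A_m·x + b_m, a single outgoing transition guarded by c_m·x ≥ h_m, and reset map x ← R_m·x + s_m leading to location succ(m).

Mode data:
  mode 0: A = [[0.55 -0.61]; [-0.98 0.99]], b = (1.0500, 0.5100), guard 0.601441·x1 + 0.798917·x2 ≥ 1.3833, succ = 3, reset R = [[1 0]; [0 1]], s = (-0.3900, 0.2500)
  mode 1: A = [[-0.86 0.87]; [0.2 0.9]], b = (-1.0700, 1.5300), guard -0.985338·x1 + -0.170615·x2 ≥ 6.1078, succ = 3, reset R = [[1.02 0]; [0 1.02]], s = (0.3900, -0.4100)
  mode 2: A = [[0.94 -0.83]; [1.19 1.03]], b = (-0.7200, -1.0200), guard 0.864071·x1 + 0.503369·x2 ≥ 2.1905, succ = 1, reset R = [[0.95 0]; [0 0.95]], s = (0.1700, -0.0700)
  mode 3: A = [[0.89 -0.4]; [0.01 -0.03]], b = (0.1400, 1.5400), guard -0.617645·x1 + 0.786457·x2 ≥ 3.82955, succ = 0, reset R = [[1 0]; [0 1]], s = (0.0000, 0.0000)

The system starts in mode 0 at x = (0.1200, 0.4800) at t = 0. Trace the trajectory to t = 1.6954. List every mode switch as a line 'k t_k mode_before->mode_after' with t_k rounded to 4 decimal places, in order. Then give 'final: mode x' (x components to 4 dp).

1 0.7766 0->3
final: 3 -0.1861 2.7913

Mode 0: guard c·x = 1.3833 hit at Δt = 0.7766 (t = 0.7766), x⁻ = (0.7281, 1.1833) → reset → x⁺ = (0.3381, 1.4333), jump to mode 3
Mode 3: flow for 0.9188 to horizon, guard not reached → x = (-0.1861, 2.7913)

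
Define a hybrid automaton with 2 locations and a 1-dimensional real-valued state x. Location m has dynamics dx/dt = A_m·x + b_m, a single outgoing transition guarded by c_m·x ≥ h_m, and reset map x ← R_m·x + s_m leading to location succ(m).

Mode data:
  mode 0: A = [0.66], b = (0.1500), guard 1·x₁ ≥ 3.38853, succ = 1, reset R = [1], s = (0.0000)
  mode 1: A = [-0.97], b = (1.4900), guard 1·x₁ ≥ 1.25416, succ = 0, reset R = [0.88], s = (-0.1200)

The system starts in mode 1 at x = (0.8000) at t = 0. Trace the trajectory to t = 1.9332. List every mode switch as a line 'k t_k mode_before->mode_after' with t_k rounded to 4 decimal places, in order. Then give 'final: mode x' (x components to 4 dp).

Mode 1: guard c·x = 1.2542 hit at Δt = 0.9894 (t = 0.9894), x⁻ = (1.2542) → reset → x⁺ = (0.9837), jump to mode 0
Mode 0: flow for 0.9438 to horizon, guard not reached → x = (2.0303)

1 0.9894 1->0
final: 0 2.0303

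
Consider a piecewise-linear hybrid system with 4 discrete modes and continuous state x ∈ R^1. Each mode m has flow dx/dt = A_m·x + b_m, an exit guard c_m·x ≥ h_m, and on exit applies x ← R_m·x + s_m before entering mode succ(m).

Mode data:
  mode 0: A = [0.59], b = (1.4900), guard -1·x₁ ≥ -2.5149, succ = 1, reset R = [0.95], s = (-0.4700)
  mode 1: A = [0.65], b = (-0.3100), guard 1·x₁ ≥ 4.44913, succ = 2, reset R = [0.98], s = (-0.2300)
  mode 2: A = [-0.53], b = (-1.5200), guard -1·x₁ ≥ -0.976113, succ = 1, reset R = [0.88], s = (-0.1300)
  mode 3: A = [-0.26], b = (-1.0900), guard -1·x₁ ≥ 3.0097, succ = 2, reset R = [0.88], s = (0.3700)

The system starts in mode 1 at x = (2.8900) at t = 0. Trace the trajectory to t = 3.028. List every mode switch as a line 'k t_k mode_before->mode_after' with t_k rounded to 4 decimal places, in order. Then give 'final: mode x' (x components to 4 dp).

1 0.7668 1->2
2 1.8972 2->1
final: 1 1.0026

Mode 1: guard c·x = 4.4491 hit at Δt = 0.7668 (t = 0.7668), x⁻ = (4.4491) → reset → x⁺ = (4.1301), jump to mode 2
Mode 2: guard c·x = -0.9761 hit at Δt = 1.1304 (t = 1.8972), x⁻ = (0.9761) → reset → x⁺ = (0.7290), jump to mode 1
Mode 1: flow for 1.1308 to horizon, guard not reached → x = (1.0026)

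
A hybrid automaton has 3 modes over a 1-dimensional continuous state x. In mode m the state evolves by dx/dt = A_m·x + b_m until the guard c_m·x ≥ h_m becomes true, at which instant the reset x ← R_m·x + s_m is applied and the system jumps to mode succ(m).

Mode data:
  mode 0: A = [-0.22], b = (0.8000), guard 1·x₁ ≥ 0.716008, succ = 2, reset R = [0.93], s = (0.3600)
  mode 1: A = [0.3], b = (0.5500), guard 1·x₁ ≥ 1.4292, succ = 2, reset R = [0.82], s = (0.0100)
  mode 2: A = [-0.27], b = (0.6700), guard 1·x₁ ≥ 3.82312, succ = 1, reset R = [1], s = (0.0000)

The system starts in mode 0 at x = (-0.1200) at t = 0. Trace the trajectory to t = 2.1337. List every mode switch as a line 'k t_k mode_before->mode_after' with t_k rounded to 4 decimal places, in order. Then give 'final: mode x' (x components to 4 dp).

Mode 0: guard c·x = 0.7160 hit at Δt = 1.1443 (t = 1.1443), x⁻ = (0.7160) → reset → x⁺ = (1.0259), jump to mode 2
Mode 2: flow for 0.9894 to horizon, guard not reached → x = (1.3671)

1 1.1443 0->2
final: 2 1.3671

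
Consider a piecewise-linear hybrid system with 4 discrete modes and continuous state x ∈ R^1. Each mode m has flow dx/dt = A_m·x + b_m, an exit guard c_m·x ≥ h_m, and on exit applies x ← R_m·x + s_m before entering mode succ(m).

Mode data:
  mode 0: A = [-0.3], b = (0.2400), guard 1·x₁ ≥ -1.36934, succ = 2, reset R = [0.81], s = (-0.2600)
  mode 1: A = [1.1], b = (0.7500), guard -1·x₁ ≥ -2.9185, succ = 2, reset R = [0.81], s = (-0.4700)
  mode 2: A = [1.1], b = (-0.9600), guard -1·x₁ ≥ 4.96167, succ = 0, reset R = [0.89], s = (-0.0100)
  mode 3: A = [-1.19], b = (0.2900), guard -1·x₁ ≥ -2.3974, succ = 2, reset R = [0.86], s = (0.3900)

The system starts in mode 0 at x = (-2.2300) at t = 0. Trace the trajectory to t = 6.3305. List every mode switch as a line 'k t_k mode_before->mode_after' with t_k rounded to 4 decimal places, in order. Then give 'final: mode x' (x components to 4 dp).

1 1.1138 0->2
2 1.9833 2->0
3 4.9140 0->2
4 5.7835 2->0
final: 0 -3.6349

Mode 0: guard c·x = -1.3693 hit at Δt = 1.1138 (t = 1.1138), x⁻ = (-1.3693) → reset → x⁺ = (-1.3692), jump to mode 2
Mode 2: guard c·x = 4.9617 hit at Δt = 0.8695 (t = 1.9833), x⁻ = (-4.9617) → reset → x⁺ = (-4.4259), jump to mode 0
Mode 0: guard c·x = -1.3693 hit at Δt = 2.9307 (t = 4.9140), x⁻ = (-1.3693) → reset → x⁺ = (-1.3692), jump to mode 2
Mode 2: guard c·x = 4.9617 hit at Δt = 0.8695 (t = 5.7835), x⁻ = (-4.9617) → reset → x⁺ = (-4.4259), jump to mode 0
Mode 0: flow for 0.5470 to horizon, guard not reached → x = (-3.6349)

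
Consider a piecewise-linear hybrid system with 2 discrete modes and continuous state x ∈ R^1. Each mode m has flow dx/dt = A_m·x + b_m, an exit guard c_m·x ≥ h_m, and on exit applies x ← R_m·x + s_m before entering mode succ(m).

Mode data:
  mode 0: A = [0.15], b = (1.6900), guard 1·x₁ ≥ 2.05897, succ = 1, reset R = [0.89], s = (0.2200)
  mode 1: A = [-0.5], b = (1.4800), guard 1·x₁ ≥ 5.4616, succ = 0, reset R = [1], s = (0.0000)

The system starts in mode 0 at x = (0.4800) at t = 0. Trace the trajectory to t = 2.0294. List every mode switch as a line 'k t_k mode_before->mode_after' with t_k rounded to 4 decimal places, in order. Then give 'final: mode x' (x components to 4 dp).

1 0.8408 0->1
final: 1 2.4591

Mode 0: guard c·x = 2.0590 hit at Δt = 0.8408 (t = 0.8408), x⁻ = (2.0590) → reset → x⁺ = (2.0525), jump to mode 1
Mode 1: flow for 1.1886 to horizon, guard not reached → x = (2.4591)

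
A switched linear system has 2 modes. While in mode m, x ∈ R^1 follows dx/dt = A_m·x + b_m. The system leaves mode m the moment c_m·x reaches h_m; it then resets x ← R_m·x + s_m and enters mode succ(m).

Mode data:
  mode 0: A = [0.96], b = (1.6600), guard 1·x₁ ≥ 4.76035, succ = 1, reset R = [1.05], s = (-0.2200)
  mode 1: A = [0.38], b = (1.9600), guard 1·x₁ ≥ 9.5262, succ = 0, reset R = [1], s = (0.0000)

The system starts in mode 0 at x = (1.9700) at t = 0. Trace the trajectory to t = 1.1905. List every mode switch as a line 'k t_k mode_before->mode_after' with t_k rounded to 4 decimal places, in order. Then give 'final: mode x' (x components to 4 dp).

Mode 0: guard c·x = 4.7603 hit at Δt = 0.5855 (t = 0.5855), x⁻ = (4.7603) → reset → x⁺ = (4.7784), jump to mode 1
Mode 1: flow for 0.6050 to horizon, guard not reached → x = (7.3466)

1 0.5855 0->1
final: 1 7.3466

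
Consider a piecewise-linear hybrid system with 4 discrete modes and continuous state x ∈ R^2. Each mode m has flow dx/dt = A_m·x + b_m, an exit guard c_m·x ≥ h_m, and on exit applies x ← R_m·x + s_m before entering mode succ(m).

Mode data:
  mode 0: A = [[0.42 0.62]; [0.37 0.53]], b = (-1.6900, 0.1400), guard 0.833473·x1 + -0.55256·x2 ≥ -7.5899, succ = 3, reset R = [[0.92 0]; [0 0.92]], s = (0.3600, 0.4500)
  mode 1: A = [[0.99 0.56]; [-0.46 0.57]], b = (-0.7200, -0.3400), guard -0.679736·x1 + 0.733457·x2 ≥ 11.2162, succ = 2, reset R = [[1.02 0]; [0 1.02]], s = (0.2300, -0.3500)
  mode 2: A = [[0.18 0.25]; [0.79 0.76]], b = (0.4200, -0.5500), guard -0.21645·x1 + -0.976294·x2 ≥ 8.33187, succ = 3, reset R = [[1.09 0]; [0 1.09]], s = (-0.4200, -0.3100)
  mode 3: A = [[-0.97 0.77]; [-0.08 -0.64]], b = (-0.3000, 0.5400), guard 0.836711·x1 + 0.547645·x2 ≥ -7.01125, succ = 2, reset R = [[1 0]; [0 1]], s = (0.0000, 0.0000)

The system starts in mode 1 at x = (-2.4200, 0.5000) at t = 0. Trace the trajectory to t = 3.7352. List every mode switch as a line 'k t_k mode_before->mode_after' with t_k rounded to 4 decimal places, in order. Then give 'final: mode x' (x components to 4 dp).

1 1.5336 1->2
2 3.0462 2->3
final: 3 -8.7519 -3.6014

Mode 1: guard c·x = 11.2162 hit at Δt = 1.5336 (t = 1.5336), x⁻ = (-9.9264, 6.0928) → reset → x⁺ = (-9.8950, 5.8647), jump to mode 2
Mode 2: guard c·x = 8.3319 hit at Δt = 1.5126 (t = 3.0462), x⁻ = (-11.6230, -5.9573) → reset → x⁺ = (-13.0891, -6.8034), jump to mode 3
Mode 3: flow for 0.6890 to horizon, guard not reached → x = (-8.7519, -3.6014)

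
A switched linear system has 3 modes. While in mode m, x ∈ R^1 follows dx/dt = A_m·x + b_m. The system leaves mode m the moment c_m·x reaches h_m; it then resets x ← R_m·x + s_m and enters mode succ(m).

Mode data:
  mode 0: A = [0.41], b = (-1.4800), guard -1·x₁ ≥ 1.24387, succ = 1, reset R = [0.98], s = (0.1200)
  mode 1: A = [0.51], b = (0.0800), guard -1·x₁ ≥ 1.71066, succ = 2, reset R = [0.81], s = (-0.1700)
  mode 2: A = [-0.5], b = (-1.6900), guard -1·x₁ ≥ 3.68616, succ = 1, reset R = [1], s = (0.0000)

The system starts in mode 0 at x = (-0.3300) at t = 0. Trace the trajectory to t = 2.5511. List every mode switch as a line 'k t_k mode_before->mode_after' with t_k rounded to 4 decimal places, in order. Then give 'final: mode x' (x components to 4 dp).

1 0.5088 0->1
2 1.4898 1->2
final: 2 -2.3069

Mode 0: guard c·x = 1.2439 hit at Δt = 0.5088 (t = 0.5088), x⁻ = (-1.2439) → reset → x⁺ = (-1.0990), jump to mode 1
Mode 1: guard c·x = 1.7107 hit at Δt = 0.9810 (t = 1.4898), x⁻ = (-1.7107) → reset → x⁺ = (-1.5556), jump to mode 2
Mode 2: flow for 1.0613 to horizon, guard not reached → x = (-2.3069)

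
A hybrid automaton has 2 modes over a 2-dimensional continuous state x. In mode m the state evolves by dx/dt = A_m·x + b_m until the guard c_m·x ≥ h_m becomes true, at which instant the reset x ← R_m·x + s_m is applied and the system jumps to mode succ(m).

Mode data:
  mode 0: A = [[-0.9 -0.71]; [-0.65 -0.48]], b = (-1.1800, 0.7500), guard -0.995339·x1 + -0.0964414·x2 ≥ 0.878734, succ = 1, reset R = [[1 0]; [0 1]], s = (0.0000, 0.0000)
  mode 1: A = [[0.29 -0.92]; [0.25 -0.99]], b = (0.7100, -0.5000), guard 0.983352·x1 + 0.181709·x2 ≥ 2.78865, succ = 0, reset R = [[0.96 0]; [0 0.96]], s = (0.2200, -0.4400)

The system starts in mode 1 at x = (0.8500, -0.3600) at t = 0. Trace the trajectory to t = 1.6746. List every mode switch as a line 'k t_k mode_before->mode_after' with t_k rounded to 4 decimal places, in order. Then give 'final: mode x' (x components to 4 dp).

1 1.3663 1->0
final: 0 2.0440 -0.6955

Mode 1: guard c·x = 2.7887 hit at Δt = 1.3663 (t = 1.3663), x⁻ = (2.8519, -0.0867) → reset → x⁺ = (2.9578, -0.5232), jump to mode 0
Mode 0: flow for 0.3083 to horizon, guard not reached → x = (2.0440, -0.6955)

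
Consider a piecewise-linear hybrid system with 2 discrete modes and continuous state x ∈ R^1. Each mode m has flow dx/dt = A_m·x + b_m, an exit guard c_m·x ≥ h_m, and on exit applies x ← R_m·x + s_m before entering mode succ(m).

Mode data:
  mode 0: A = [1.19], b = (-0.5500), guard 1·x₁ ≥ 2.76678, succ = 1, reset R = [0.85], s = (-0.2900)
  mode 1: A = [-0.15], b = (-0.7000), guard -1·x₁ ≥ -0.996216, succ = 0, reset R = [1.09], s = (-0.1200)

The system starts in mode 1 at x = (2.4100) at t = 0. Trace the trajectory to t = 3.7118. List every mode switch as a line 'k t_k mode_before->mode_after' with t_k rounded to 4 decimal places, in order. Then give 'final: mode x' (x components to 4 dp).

Mode 1: guard c·x = -0.9962 hit at Δt = 1.4858 (t = 1.4858), x⁻ = (0.9962) → reset → x⁺ = (0.9659), jump to mode 0
Mode 0: guard c·x = 2.7668 hit at Δt = 1.2779 (t = 2.7637), x⁻ = (2.7668) → reset → x⁺ = (2.0618), jump to mode 1
Mode 1: flow for 0.9481 to horizon, guard not reached → x = (1.1698)

1 1.4858 1->0
2 2.7637 0->1
final: 1 1.1698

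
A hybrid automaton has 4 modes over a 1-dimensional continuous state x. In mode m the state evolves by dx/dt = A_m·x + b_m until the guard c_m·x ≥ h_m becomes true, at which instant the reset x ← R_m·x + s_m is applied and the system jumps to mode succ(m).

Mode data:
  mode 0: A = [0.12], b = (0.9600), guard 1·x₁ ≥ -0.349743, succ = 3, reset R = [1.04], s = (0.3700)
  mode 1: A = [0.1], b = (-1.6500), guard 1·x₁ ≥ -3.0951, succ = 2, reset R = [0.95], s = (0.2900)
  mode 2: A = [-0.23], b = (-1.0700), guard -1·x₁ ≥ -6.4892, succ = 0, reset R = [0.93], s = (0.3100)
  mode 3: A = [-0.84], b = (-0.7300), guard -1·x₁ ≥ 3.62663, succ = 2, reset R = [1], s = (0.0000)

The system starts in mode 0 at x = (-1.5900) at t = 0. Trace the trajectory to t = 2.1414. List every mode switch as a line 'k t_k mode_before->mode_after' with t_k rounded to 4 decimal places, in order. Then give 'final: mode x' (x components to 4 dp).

Mode 0: guard c·x = -0.3497 hit at Δt = 1.4740 (t = 1.4740), x⁻ = (-0.3497) → reset → x⁺ = (0.0063), jump to mode 3
Mode 3: flow for 0.6674 to horizon, guard not reached → x = (-0.3694)

1 1.4740 0->3
final: 3 -0.3694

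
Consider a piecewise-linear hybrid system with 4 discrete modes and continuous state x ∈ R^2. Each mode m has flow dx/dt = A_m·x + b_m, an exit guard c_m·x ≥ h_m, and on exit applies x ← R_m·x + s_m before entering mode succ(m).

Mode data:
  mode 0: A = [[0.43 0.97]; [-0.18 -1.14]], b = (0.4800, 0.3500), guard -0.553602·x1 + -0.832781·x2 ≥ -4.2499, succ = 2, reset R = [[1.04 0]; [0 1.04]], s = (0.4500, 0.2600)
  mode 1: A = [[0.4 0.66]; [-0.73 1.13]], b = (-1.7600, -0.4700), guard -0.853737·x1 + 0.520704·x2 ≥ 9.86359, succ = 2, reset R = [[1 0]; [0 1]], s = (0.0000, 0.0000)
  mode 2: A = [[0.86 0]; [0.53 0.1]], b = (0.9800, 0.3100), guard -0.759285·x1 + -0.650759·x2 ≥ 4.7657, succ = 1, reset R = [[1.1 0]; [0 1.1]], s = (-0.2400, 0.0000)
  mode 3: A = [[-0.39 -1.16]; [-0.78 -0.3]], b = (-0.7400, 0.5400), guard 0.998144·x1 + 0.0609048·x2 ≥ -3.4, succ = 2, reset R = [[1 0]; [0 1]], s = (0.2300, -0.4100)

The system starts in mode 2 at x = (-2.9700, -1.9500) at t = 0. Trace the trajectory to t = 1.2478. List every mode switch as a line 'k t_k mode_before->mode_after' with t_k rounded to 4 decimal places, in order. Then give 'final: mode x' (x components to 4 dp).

1 0.4772 2->1
final: 1 -9.4501 -1.9899

Mode 2: guard c·x = 4.7657 hit at Δt = 0.4772 (t = 0.4772), x⁻ = (-3.8988, -2.7743) → reset → x⁺ = (-4.5287, -3.0517), jump to mode 1
Mode 1: flow for 0.7706 to horizon, guard not reached → x = (-9.4501, -1.9899)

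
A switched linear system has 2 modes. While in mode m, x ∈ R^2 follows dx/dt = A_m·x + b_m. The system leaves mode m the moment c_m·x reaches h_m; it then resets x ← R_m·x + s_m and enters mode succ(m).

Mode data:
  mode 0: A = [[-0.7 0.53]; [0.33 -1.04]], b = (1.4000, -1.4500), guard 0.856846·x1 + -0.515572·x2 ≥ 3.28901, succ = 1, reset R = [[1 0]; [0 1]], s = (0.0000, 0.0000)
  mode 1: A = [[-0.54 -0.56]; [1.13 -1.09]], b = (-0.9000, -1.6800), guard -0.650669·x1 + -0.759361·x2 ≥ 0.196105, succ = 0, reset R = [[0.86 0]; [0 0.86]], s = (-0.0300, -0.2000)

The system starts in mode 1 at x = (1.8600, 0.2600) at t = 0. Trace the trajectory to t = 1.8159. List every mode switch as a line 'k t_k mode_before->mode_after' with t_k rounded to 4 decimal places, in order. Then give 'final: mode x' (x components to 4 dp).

1 1.1604 1->0
final: 0 0.6260 -0.9218

Mode 1: guard c·x = 0.1961 hit at Δt = 1.1604 (t = 1.1604), x⁻ = (0.2422, -0.4658) → reset → x⁺ = (0.1783, -0.6006), jump to mode 0
Mode 0: flow for 0.6555 to horizon, guard not reached → x = (0.6260, -0.9218)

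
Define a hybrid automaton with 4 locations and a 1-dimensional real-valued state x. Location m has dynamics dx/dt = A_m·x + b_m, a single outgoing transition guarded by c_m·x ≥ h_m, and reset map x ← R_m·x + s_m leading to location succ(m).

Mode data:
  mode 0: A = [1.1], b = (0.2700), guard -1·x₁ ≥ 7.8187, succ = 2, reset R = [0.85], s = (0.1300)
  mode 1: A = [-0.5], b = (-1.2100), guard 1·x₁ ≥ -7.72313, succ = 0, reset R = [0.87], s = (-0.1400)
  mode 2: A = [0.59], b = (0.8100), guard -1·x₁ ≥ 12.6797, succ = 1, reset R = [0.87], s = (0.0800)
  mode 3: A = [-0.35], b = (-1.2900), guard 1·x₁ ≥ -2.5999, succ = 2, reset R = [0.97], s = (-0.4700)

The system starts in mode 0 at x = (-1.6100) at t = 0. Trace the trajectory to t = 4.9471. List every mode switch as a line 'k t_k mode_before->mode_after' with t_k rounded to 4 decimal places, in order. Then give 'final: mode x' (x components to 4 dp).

1 1.5580 0->2
2 2.8932 2->1
3 3.8441 1->0
4 3.9673 0->2
final: 2 -10.5411

Mode 0: guard c·x = 7.8187 hit at Δt = 1.5580 (t = 1.5580), x⁻ = (-7.8187) → reset → x⁺ = (-6.5159), jump to mode 2
Mode 2: guard c·x = 12.6797 hit at Δt = 1.3352 (t = 2.8932), x⁻ = (-12.6797) → reset → x⁺ = (-10.9513), jump to mode 1
Mode 1: guard c·x = -7.7231 hit at Δt = 0.9509 (t = 3.8441), x⁻ = (-7.7231) → reset → x⁺ = (-6.8591), jump to mode 0
Mode 0: guard c·x = 7.8187 hit at Δt = 0.1232 (t = 3.9673), x⁻ = (-7.8187) → reset → x⁺ = (-6.5159), jump to mode 2
Mode 2: flow for 0.9798 to horizon, guard not reached → x = (-10.5411)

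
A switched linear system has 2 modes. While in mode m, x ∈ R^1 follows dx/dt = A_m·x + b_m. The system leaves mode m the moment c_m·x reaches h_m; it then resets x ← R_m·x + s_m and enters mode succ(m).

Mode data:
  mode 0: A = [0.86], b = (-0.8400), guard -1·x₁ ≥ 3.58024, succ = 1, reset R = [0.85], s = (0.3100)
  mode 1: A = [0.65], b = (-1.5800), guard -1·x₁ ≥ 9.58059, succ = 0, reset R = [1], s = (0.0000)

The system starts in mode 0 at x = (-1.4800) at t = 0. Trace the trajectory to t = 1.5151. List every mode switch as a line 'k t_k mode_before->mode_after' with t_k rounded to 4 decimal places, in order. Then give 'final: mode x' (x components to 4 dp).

Mode 0: guard c·x = 3.5802 hit at Δt = 0.7184 (t = 0.7184), x⁻ = (-3.5802) → reset → x⁺ = (-2.7332), jump to mode 1
Mode 1: flow for 0.7967 to horizon, guard not reached → x = (-6.2366)

1 0.7184 0->1
final: 1 -6.2366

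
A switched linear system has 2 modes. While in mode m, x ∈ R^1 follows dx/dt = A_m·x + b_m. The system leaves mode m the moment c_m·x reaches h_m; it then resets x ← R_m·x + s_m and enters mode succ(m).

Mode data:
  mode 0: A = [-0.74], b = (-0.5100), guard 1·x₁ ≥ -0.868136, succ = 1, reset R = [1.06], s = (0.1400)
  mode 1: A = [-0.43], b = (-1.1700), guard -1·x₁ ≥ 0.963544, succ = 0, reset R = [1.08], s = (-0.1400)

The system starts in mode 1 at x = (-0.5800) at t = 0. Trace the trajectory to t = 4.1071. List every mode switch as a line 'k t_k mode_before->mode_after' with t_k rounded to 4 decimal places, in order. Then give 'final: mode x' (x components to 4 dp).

Mode 1: guard c·x = 0.9635 hit at Δt = 0.4591 (t = 0.4591), x⁻ = (-0.9635) → reset → x⁺ = (-1.1806), jump to mode 0
Mode 0: guard c·x = -0.8681 hit at Δt = 1.3652 (t = 1.8243), x⁻ = (-0.8681) → reset → x⁺ = (-0.7802), jump to mode 1
Mode 1: guard c·x = 0.9635 hit at Δt = 0.2308 (t = 2.0551), x⁻ = (-0.9635) → reset → x⁺ = (-1.1806), jump to mode 0
Mode 0: guard c·x = -0.8681 hit at Δt = 1.3652 (t = 3.4203), x⁻ = (-0.8681) → reset → x⁺ = (-0.7802), jump to mode 1
Mode 1: guard c·x = 0.9635 hit at Δt = 0.2308 (t = 3.6510), x⁻ = (-0.9635) → reset → x⁺ = (-1.1806), jump to mode 0
Mode 0: flow for 0.4561 to horizon, guard not reached → x = (-1.0399)

1 0.4591 1->0
2 1.8243 0->1
3 2.0551 1->0
4 3.4203 0->1
5 3.6510 1->0
final: 0 -1.0399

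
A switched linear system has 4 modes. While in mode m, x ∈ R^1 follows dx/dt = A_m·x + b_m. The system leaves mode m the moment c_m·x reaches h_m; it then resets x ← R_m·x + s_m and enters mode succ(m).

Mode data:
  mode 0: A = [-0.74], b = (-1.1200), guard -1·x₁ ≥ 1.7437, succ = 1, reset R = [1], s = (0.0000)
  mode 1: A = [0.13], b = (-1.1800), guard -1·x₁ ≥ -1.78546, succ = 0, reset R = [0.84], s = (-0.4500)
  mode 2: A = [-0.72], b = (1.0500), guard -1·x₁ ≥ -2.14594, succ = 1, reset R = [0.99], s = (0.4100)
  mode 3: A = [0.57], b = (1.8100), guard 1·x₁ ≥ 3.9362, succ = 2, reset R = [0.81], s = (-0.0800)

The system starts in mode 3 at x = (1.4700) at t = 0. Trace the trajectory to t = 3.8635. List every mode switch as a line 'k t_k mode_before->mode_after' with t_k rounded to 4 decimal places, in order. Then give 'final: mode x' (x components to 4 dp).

1 0.7471 3->2
2 1.9628 2->1
3 2.7966 1->0
final: 0 -0.3496

Mode 3: guard c·x = 3.9362 hit at Δt = 0.7471 (t = 0.7471), x⁻ = (3.9362) → reset → x⁺ = (3.1083), jump to mode 2
Mode 2: guard c·x = -2.1459 hit at Δt = 1.2157 (t = 1.9628), x⁻ = (2.1459) → reset → x⁺ = (2.5345), jump to mode 1
Mode 1: guard c·x = -1.7855 hit at Δt = 0.8338 (t = 2.7966), x⁻ = (1.7855) → reset → x⁺ = (1.0498), jump to mode 0
Mode 0: flow for 1.0669 to horizon, guard not reached → x = (-0.3496)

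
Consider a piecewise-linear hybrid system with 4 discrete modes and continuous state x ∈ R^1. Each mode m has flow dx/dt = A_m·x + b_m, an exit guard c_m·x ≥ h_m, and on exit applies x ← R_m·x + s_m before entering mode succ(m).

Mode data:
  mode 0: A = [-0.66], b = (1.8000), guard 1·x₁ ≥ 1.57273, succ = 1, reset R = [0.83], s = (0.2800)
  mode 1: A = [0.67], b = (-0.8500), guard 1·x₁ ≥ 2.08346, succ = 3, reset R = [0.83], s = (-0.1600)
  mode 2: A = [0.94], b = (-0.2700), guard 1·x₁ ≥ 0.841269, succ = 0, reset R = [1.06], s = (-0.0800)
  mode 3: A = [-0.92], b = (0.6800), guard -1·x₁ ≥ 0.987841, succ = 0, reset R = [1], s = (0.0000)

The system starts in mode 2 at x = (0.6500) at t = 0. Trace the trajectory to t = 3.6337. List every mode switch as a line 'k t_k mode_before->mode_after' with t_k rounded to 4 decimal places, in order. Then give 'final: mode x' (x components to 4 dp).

Mode 2: guard c·x = 0.8413 hit at Δt = 0.4505 (t = 0.4505), x⁻ = (0.8413) → reset → x⁺ = (0.8117), jump to mode 0
Mode 0: guard c·x = 1.5727 hit at Δt = 0.7671 (t = 1.2176), x⁻ = (1.5727) → reset → x⁺ = (1.5854), jump to mode 1
Mode 1: guard c·x = 2.0835 hit at Δt = 1.4104 (t = 2.6280), x⁻ = (2.0835) → reset → x⁺ = (1.5693), jump to mode 3
Mode 3: flow for 1.0057 to horizon, guard not reached → x = (1.0682)

1 0.4505 2->0
2 1.2176 0->1
3 2.6280 1->3
final: 3 1.0682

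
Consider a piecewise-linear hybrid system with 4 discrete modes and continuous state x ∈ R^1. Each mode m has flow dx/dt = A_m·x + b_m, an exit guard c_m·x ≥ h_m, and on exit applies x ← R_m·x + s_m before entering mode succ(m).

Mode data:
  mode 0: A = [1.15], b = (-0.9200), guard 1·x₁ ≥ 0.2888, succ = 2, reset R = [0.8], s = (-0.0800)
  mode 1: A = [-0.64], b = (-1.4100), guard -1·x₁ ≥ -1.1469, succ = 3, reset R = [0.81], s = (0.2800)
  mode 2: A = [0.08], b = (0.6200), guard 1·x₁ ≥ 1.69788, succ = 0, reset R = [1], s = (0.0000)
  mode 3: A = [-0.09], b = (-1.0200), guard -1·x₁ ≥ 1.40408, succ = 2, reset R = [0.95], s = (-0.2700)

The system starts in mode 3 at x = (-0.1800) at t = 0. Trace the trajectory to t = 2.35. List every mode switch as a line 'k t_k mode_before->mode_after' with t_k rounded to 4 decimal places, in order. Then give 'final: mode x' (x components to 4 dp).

Mode 3: guard c·x = 1.4041 hit at Δt = 1.2917 (t = 1.2917), x⁻ = (-1.4041) → reset → x⁺ = (-1.6039), jump to mode 2
Mode 2: flow for 1.0583 to horizon, guard not reached → x = (-1.0609)

1 1.2917 3->2
final: 2 -1.0609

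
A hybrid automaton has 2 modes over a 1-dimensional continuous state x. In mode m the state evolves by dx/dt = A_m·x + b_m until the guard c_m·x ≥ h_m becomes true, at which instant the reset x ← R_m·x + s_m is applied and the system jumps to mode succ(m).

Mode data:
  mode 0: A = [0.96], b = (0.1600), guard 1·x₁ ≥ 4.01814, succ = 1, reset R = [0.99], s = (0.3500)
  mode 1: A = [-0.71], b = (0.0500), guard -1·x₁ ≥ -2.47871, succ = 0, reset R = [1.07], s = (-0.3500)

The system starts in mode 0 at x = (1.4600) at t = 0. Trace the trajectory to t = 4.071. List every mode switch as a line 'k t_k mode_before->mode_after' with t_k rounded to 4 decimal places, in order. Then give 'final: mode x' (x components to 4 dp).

1 0.9843 0->1
2 1.7868 1->0
3 2.3365 0->1
4 3.1390 1->0
5 3.6887 0->1
final: 1 3.3158

Mode 0: guard c·x = 4.0181 hit at Δt = 0.9843 (t = 0.9843), x⁻ = (4.0181) → reset → x⁺ = (4.3280), jump to mode 1
Mode 1: guard c·x = -2.4787 hit at Δt = 0.8025 (t = 1.7868), x⁻ = (2.4787) → reset → x⁺ = (2.3022), jump to mode 0
Mode 0: guard c·x = 4.0181 hit at Δt = 0.5497 (t = 2.3365), x⁻ = (4.0181) → reset → x⁺ = (4.3280), jump to mode 1
Mode 1: guard c·x = -2.4787 hit at Δt = 0.8025 (t = 3.1390), x⁻ = (2.4787) → reset → x⁺ = (2.3022), jump to mode 0
Mode 0: guard c·x = 4.0181 hit at Δt = 0.5497 (t = 3.6887), x⁻ = (4.0181) → reset → x⁺ = (4.3280), jump to mode 1
Mode 1: flow for 0.3823 to horizon, guard not reached → x = (3.3158)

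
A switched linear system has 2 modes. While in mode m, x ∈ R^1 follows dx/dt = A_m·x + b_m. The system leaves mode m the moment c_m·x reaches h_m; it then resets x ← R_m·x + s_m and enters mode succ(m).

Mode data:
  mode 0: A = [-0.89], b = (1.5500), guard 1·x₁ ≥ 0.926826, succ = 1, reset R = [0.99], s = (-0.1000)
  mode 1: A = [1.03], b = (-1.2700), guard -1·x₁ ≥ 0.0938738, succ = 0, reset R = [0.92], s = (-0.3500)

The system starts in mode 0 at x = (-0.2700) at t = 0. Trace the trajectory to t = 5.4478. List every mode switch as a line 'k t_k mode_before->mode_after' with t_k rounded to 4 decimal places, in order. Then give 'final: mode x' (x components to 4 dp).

1 1.0155 0->1
2 2.1429 1->0
3 3.2477 0->1
4 4.3751 1->0
final: 0 0.9032

Mode 0: guard c·x = 0.9268 hit at Δt = 1.0155 (t = 1.0155), x⁻ = (0.9268) → reset → x⁺ = (0.8176), jump to mode 1
Mode 1: guard c·x = 0.0939 hit at Δt = 1.1274 (t = 2.1429), x⁻ = (-0.0939) → reset → x⁺ = (-0.4364), jump to mode 0
Mode 0: guard c·x = 0.9268 hit at Δt = 1.1048 (t = 3.2477), x⁻ = (0.9268) → reset → x⁺ = (0.8176), jump to mode 1
Mode 1: guard c·x = 0.0939 hit at Δt = 1.1274 (t = 4.3751), x⁻ = (-0.0939) → reset → x⁺ = (-0.4364), jump to mode 0
Mode 0: flow for 1.0727 to horizon, guard not reached → x = (0.9032)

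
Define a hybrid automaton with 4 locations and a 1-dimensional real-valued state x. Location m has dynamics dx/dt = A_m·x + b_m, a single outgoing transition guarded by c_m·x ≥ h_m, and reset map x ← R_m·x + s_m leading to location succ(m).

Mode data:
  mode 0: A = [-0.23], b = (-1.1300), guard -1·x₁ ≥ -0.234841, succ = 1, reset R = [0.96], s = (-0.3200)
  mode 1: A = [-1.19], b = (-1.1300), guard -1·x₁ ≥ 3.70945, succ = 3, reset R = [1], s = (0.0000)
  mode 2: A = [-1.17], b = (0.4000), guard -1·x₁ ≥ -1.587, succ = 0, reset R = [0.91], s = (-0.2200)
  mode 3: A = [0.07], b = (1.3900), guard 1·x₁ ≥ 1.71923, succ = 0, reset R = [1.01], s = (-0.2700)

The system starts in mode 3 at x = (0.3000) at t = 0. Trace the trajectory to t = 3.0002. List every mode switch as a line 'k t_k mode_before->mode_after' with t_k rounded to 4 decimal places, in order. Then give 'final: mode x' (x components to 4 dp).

1 0.9720 3->0
2 1.9046 0->1
final: 1 -0.7174

Mode 3: guard c·x = 1.7192 hit at Δt = 0.9720 (t = 0.9720), x⁻ = (1.7192) → reset → x⁺ = (1.4664), jump to mode 0
Mode 0: guard c·x = -0.2348 hit at Δt = 0.9326 (t = 1.9046), x⁻ = (0.2348) → reset → x⁺ = (-0.0946), jump to mode 1
Mode 1: flow for 1.0956 to horizon, guard not reached → x = (-0.7174)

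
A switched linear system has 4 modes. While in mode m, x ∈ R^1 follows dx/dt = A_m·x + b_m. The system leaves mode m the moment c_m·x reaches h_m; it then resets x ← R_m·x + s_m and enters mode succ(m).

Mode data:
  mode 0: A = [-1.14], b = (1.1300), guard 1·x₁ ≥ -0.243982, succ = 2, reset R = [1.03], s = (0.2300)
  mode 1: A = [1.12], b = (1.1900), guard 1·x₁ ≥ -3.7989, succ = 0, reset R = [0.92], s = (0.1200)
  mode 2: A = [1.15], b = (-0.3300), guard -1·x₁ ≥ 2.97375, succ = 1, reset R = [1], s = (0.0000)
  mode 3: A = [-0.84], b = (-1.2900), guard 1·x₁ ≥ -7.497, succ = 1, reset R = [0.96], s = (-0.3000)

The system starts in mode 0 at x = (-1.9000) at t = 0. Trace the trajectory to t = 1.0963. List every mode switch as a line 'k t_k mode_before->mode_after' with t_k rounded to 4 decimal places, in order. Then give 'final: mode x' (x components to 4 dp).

Mode 0: guard c·x = -0.2440 hit at Δt = 0.7460 (t = 0.7460), x⁻ = (-0.2440) → reset → x⁺ = (-0.0213), jump to mode 2
Mode 2: flow for 0.3503 to horizon, guard not reached → x = (-0.1742)

1 0.7460 0->2
final: 2 -0.1742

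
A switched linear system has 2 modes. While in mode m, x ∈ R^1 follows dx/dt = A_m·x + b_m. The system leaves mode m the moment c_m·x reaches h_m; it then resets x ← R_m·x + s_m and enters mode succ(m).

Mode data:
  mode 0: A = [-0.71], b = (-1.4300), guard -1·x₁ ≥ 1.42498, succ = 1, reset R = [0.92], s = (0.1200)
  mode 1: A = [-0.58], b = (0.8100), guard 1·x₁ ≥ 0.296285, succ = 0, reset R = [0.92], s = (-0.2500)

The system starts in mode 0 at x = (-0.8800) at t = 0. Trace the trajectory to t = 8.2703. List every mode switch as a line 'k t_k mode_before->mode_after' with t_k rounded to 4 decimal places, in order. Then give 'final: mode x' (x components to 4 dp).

1 0.9225 0->1
2 2.3969 1->0
3 4.1440 0->1
4 5.6184 1->0
5 7.3656 0->1
final: 1 -0.1345

Mode 0: guard c·x = 1.4250 hit at Δt = 0.9225 (t = 0.9225), x⁻ = (-1.4250) → reset → x⁺ = (-1.1910), jump to mode 1
Mode 1: guard c·x = 0.2963 hit at Δt = 1.4744 (t = 2.3969), x⁻ = (0.2963) → reset → x⁺ = (0.0226), jump to mode 0
Mode 0: guard c·x = 1.4250 hit at Δt = 1.7471 (t = 4.1440), x⁻ = (-1.4250) → reset → x⁺ = (-1.1910), jump to mode 1
Mode 1: guard c·x = 0.2963 hit at Δt = 1.4744 (t = 5.6184), x⁻ = (0.2963) → reset → x⁺ = (0.0226), jump to mode 0
Mode 0: guard c·x = 1.4250 hit at Δt = 1.7471 (t = 7.3656), x⁻ = (-1.4250) → reset → x⁺ = (-1.1910), jump to mode 1
Mode 1: flow for 0.9047 to horizon, guard not reached → x = (-0.1345)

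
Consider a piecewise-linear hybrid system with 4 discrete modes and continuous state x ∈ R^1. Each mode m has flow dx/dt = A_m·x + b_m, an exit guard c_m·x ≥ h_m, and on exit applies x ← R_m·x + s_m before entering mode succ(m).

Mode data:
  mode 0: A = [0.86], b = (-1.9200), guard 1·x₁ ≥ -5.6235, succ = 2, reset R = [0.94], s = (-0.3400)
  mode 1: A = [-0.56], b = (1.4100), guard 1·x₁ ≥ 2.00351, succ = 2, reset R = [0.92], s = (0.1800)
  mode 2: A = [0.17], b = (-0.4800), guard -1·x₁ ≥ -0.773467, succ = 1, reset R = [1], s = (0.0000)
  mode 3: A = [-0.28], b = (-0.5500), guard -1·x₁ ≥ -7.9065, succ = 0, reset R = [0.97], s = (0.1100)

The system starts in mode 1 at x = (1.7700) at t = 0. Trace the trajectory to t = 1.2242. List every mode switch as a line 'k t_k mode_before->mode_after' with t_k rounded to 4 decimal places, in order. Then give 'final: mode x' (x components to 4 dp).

1 0.6684 1->2
final: 2 1.9439

Mode 1: guard c·x = 2.0035 hit at Δt = 0.6684 (t = 0.6684), x⁻ = (2.0035) → reset → x⁺ = (2.0232), jump to mode 2
Mode 2: flow for 0.5558 to horizon, guard not reached → x = (1.9439)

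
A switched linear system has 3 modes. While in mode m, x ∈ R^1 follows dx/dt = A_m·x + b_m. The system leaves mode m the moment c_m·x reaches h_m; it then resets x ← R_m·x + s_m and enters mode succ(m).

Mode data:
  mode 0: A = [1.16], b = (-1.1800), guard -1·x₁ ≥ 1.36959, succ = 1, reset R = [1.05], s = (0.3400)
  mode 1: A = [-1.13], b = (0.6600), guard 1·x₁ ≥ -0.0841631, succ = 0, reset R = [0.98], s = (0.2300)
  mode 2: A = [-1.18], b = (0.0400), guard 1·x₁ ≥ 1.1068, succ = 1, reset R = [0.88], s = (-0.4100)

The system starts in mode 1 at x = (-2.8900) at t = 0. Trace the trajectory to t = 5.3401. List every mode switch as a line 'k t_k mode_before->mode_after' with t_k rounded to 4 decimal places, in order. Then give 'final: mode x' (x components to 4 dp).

1 1.4588 1->0
2 2.3291 0->1
3 3.1461 1->0
4 4.0164 0->1
5 4.8334 1->0
final: 0 -0.5483

Mode 1: guard c·x = -0.0842 hit at Δt = 1.4588 (t = 1.4588), x⁻ = (-0.0842) → reset → x⁺ = (0.1475), jump to mode 0
Mode 0: guard c·x = 1.3696 hit at Δt = 0.8703 (t = 2.3291), x⁻ = (-1.3696) → reset → x⁺ = (-1.0981), jump to mode 1
Mode 1: guard c·x = -0.0842 hit at Δt = 0.8170 (t = 3.1461), x⁻ = (-0.0842) → reset → x⁺ = (0.1475), jump to mode 0
Mode 0: guard c·x = 1.3696 hit at Δt = 0.8703 (t = 4.0164), x⁻ = (-1.3696) → reset → x⁺ = (-1.0981), jump to mode 1
Mode 1: guard c·x = -0.0842 hit at Δt = 0.8170 (t = 4.8334), x⁻ = (-0.0842) → reset → x⁺ = (0.1475), jump to mode 0
Mode 0: flow for 0.5067 to horizon, guard not reached → x = (-0.5483)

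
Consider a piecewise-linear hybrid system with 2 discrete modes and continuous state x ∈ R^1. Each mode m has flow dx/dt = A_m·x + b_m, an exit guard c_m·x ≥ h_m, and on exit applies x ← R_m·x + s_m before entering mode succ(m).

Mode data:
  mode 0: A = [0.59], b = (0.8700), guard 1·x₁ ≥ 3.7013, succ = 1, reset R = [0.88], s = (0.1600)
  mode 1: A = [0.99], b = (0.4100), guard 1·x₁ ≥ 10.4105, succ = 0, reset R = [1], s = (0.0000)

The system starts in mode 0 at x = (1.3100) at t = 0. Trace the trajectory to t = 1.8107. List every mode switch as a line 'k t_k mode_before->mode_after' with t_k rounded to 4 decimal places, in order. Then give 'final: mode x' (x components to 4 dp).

Mode 0: guard c·x = 3.7013 hit at Δt = 1.0507 (t = 1.0507), x⁻ = (3.7013) → reset → x⁺ = (3.4171), jump to mode 1
Mode 1: flow for 0.7600 to horizon, guard not reached → x = (7.7162)

1 1.0507 0->1
final: 1 7.7162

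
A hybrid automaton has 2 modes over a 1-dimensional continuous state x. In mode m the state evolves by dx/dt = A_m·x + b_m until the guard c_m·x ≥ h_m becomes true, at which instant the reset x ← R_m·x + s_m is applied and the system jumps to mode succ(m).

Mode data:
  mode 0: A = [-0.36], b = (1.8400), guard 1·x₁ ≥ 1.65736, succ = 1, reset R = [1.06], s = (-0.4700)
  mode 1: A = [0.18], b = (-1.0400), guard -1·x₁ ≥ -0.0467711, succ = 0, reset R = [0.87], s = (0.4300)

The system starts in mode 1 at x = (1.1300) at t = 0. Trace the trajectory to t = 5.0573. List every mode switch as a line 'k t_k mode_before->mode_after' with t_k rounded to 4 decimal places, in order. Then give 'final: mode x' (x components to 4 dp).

1 1.1639 1->0
2 1.9843 0->1
3 3.3389 1->0
4 4.1593 0->1
final: 1 0.4989

Mode 1: guard c·x = -0.0468 hit at Δt = 1.1639 (t = 1.1639), x⁻ = (0.0468) → reset → x⁺ = (0.4707), jump to mode 0
Mode 0: guard c·x = 1.6574 hit at Δt = 0.8204 (t = 1.9843), x⁻ = (1.6574) → reset → x⁺ = (1.2868), jump to mode 1
Mode 1: guard c·x = -0.0468 hit at Δt = 1.3546 (t = 3.3389), x⁻ = (0.0468) → reset → x⁺ = (0.4707), jump to mode 0
Mode 0: guard c·x = 1.6574 hit at Δt = 0.8204 (t = 4.1593), x⁻ = (1.6574) → reset → x⁺ = (1.2868), jump to mode 1
Mode 1: flow for 0.8980 to horizon, guard not reached → x = (0.4989)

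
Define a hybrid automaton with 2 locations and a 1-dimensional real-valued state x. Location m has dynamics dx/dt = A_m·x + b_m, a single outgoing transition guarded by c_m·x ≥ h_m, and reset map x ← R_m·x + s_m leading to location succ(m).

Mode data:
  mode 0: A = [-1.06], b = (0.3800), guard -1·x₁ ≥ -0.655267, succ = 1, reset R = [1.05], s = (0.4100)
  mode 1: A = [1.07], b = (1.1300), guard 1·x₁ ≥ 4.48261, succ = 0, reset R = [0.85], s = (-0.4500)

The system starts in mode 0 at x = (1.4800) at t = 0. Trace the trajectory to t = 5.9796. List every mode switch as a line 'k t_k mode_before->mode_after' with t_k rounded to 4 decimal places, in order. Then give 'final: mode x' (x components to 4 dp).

1 1.2542 0->1
2 2.1368 1->0
3 4.3198 0->1
4 5.2024 1->0
final: 0 1.6755

Mode 0: guard c·x = -0.6553 hit at Δt = 1.2542 (t = 1.2542), x⁻ = (0.6553) → reset → x⁺ = (1.0980), jump to mode 1
Mode 1: guard c·x = 4.4826 hit at Δt = 0.8826 (t = 2.1368), x⁻ = (4.4826) → reset → x⁺ = (3.3602), jump to mode 0
Mode 0: guard c·x = -0.6553 hit at Δt = 2.1830 (t = 4.3198), x⁻ = (0.6553) → reset → x⁺ = (1.0980), jump to mode 1
Mode 1: guard c·x = 4.4826 hit at Δt = 0.8826 (t = 5.2024), x⁻ = (4.4826) → reset → x⁺ = (3.3602), jump to mode 0
Mode 0: flow for 0.7772 to horizon, guard not reached → x = (1.6755)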